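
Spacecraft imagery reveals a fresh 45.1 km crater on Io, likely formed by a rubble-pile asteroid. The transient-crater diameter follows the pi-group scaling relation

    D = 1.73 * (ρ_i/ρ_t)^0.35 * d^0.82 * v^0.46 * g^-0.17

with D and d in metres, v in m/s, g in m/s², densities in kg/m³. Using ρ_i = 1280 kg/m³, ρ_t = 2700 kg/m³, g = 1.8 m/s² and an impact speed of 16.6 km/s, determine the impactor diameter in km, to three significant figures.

d ≈ 1.62 km

Rearranging for d: d = [D / (1.73 · (1280/2700)^0.35 · 16600^0.46 · 1.8^-0.17)]^(1/0.82).
D = 45100 m.
(1280/2700)^0.35 = 0.7701
16600^0.46 = 87.35
1.8^-0.17 = 0.9049
Denominator = 1.73 × 0.7701 × 87.35 × 0.9049 = 105.3
D / 105.3 = 45100 / 105.3 = 428.3
d = 428.3^(1/0.82) = 428.3^1.2195 = 1620 m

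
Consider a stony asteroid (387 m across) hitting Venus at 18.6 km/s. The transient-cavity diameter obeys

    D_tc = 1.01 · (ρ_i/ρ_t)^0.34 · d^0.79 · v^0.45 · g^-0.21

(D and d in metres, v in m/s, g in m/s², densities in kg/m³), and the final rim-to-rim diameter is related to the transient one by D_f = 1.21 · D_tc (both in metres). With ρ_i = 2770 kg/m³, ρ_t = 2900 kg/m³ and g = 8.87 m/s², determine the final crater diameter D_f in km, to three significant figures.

v = 18600 m/s.
(ρ_i/ρ_t)^0.34 = (2770/2900)^0.34 = 0.9845
d^0.79 = 387^0.79 = 110.7
v^0.45 = 18600^0.45 = 83.42
g^-0.21 = 8.87^-0.21 = 0.6323
D_tc = 1.01 × 0.9845 × 110.7 × 83.42 × 0.6323 = 5806 m
D_f = 1.21 × 5806 = 7025 m
     = 7.025 km

D_f ≈ 7.03 km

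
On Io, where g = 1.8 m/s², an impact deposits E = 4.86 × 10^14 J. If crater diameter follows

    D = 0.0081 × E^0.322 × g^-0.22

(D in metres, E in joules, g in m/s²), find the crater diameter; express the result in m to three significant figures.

E^0.322 = (4.86 × 10^14)^0.322 = 5.359 × 10^4
g^-0.22 = 1.8^-0.22 = 0.8787
D = 0.0081 × 5.359 × 10^4 × 0.8787 = 381.4 m

D ≈ 381 m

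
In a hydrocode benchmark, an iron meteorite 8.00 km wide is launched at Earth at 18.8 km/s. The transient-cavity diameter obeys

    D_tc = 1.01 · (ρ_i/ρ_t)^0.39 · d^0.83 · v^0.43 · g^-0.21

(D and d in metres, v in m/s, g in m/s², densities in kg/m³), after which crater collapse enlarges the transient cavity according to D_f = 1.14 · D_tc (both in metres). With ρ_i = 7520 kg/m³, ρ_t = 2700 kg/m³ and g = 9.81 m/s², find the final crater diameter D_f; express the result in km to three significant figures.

D_f ≈ 127 km

In SI: d = 8000 m, v = 18800 m/s.
(ρ_i/ρ_t)^0.39 = (7520/2700)^0.39 = 1.491
d^0.83 = 8000^0.83 = 1736
v^0.43 = 18800^0.43 = 68.85
g^-0.21 = 9.81^-0.21 = 0.6191
D_tc = 1.01 × 1.491 × 1736 × 68.85 × 0.6191 = 1.114 × 10^5 m
D_f = 1.14 × 1.114 × 10^5 = 1.270 × 10^5 m
     = 127.0 km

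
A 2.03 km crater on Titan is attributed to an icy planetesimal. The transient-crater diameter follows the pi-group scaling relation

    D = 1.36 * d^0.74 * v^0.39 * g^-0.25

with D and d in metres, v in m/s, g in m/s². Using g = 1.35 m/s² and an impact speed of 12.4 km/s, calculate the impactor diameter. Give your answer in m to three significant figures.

Rearranging for d: d = [D / (1.36 · 12400^0.39 · 1.35^-0.25)]^(1/0.74).
D = 2030 m.
12400^0.39 = 39.49
1.35^-0.25 = 0.9277
Denominator = 1.36 × 39.49 × 0.9277 = 49.82
D / 49.82 = 2030 / 49.82 = 40.75
d = 40.75^(1/0.74) = 40.75^1.3514 = 149.9 m

d ≈ 150 m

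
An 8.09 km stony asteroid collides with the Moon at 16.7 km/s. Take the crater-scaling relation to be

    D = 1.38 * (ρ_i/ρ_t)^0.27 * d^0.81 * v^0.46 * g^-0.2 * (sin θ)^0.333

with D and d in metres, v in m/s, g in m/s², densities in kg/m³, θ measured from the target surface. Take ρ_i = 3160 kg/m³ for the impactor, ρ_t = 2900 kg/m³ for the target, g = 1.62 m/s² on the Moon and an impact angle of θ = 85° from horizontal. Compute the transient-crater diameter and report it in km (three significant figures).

In SI units: d = 8090 m, v = 16700 m/s.
(ρ_i/ρ_t)^0.27 = (3160/2900)^0.27 = 1.023
d^0.81 = 8090^0.81 = 1464
v^0.46 = 16700^0.46 = 87.59
g^-0.2 = 1.62^-0.2 = 0.9080
(sin 85°)^0.333 = 0.9962^0.333 = 0.9987
D = 1.38 × 1.023 × 1464 × 87.59 × 0.9080 × 0.9987 = 1.642 × 10^5 m
   = 164.2 km

D ≈ 164 km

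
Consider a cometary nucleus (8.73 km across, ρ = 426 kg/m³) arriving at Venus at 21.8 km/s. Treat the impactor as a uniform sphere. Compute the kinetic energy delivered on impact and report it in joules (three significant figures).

d = 8730 m; v = 21800 m/s.
Mass m = (π/6) ρ d³ = (π/6) × 426 × (8730)³ = 1.484 × 10^14 kg
E = ½ m v² = 0.5 × 1.484 × 10^14 × (21800)² = 3.526 × 10^22 J

E ≈ 3.53 × 10^22 J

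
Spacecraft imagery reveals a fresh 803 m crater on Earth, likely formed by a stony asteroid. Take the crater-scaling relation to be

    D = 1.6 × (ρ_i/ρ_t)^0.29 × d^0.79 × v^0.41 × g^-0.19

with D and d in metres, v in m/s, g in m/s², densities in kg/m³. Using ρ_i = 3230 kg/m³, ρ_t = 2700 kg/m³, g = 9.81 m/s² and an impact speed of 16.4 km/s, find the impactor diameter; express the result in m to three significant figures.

Rearranging for d: d = [D / (1.6 · (3230/2700)^0.29 · 16400^0.41 · 9.81^-0.19)]^(1/0.79).
(3230/2700)^0.29 = 1.053
16400^0.41 = 53.47
9.81^-0.19 = 0.6480
Denominator = 1.6 × 1.053 × 53.47 × 0.6480 = 58.38
D / 58.38 = 803 / 58.38 = 13.75
d = 13.75^(1/0.79) = 13.75^1.2658 = 27.60 m

d ≈ 27.6 m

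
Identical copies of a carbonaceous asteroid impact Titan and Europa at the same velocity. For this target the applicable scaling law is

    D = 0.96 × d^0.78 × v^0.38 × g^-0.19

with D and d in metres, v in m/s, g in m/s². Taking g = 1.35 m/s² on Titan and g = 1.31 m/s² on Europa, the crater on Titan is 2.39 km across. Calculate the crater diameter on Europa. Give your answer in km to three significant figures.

All impactor-dependent factors cancel in the ratio, leaving D_Europa/D_Titan = (g_Europa/g_Titan)^-0.19.
(1.31/1.35)^-0.19 = 0.9704^-0.19 = 1.006
D_Europa = 1.006 × 2.39 km = 2.40 km

D ≈ 2.40 km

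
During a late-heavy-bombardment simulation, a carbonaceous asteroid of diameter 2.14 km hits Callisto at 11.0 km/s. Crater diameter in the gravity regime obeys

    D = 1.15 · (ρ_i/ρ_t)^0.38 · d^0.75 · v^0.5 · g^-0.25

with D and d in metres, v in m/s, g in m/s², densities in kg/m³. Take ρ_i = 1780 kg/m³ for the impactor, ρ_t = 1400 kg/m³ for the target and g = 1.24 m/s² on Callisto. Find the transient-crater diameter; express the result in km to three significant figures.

D ≈ 39.4 km

In SI units: d = 2140 m, v = 11000 m/s.
(ρ_i/ρ_t)^0.38 = (1780/1400)^0.38 = 1.096
d^0.75 = 2140^0.75 = 314.6
v^0.5 = 11000^0.5 = 104.9
g^-0.25 = 1.24^-0.25 = 0.9476
D = 1.15 × 1.096 × 314.6 × 104.9 × 0.9476 = 39416 m
   = 39.42 km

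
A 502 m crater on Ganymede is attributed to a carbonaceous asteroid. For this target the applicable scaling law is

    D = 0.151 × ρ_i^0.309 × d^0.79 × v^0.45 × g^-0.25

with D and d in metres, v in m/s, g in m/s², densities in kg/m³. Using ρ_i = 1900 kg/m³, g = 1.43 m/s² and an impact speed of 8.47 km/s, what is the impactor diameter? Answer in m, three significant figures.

d ≈ 9.71 m

Rearranging for d: d = [D / (0.151 · 1900^0.309 · 8470^0.45 · 1.43^-0.25)]^(1/0.79).
1900^0.309 = 10.31
8470^0.45 = 58.55
1.43^-0.25 = 0.9145
Denominator = 0.151 × 10.31 × 58.55 × 0.9145 = 83.36
D / 83.36 = 502 / 83.36 = 6.022
d = 6.022^(1/0.79) = 6.022^1.2658 = 9.705 m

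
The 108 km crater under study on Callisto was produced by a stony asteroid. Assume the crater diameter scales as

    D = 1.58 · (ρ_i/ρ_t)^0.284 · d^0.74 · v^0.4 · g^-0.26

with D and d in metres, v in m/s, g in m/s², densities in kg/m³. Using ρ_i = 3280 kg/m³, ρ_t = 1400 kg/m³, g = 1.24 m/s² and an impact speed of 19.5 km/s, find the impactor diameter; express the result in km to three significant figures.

Rearranging for d: d = [D / (1.58 · (3280/1400)^0.284 · 19500^0.4 · 1.24^-0.26)]^(1/0.74).
D = 108000 m.
(3280/1400)^0.284 = 1.274
19500^0.4 = 52.00
1.24^-0.26 = 0.9456
Denominator = 1.58 × 1.274 × 52.00 × 0.9456 = 98.98
D / 98.98 = 108000 / 98.98 = 1091
d = 1091^(1/0.74) = 1091^1.3514 = 12744 m

d ≈ 12.7 km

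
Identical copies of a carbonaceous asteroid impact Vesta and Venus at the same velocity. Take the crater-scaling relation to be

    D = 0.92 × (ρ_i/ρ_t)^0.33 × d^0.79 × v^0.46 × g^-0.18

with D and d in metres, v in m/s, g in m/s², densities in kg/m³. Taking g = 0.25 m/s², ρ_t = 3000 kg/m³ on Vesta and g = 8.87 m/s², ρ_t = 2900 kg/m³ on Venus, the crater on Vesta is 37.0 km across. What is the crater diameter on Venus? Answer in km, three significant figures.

D ≈ 19.7 km

The impactor-only factors (d, v, ρ_i) cancel in the ratio, leaving D_Venus/D_Vesta = (g_Venus/g_Vesta)^-0.18 · (ρ_t,Vesta/ρ_t,Venus)^0.33.
(8.87/0.25)^-0.18 = 35.48^-0.18 = 0.5260
(3000/2900)^0.33 = 1.034^0.33 = 1.011
Ratio = 0.5260 × 1.011 = 0.5318
D_Venus = 0.5318 × 37.0 km = 19.7 km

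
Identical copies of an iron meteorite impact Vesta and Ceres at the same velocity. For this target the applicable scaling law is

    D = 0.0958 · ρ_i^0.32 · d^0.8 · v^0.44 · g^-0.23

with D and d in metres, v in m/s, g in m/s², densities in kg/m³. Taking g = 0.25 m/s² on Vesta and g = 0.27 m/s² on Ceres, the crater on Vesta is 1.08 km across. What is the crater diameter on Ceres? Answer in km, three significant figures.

D ≈ 1.06 km

All impactor-dependent factors cancel in the ratio, leaving D_Ceres/D_Vesta = (g_Ceres/g_Vesta)^-0.23.
(0.27/0.25)^-0.23 = 1.080^-0.23 = 0.9825
D_Ceres = 0.9825 × 1.08 km = 1.06 km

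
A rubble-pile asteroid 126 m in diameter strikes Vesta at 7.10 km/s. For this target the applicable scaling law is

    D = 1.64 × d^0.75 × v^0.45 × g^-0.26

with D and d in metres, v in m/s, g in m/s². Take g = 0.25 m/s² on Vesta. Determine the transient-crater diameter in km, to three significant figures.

In SI units: v = 7100 m/s.
d^0.75 = 126^0.75 = 37.61
v^0.45 = 7100^0.45 = 54.08
g^-0.26 = 0.25^-0.26 = 1.434
D = 1.64 × 37.61 × 54.08 × 1.434 = 4783 m
   = 4.783 km

D ≈ 4.78 km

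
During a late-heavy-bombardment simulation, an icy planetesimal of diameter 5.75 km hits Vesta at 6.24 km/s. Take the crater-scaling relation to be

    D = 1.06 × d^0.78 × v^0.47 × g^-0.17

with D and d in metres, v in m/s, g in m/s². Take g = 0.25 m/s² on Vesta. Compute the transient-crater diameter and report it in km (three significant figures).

In SI units: d = 5750 m, v = 6240 m/s.
d^0.78 = 5750^0.78 = 856.1
v^0.47 = 6240^0.47 = 60.78
g^-0.17 = 0.25^-0.17 = 1.266
D = 1.06 × 856.1 × 60.78 × 1.266 = 69827 m
   = 69.83 km

D ≈ 69.8 km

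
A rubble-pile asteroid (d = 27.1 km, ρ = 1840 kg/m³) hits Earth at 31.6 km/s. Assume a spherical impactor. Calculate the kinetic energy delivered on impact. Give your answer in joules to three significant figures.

E ≈ 9.57 × 10^24 J

d = 27100 m; v = 31600 m/s.
Mass m = (π/6) ρ d³ = (π/6) × 1840 × (27100)³ = 1.917 × 10^16 kg
E = ½ m v² = 0.5 × 1.917 × 10^16 × (31600)² = 9.571 × 10^24 J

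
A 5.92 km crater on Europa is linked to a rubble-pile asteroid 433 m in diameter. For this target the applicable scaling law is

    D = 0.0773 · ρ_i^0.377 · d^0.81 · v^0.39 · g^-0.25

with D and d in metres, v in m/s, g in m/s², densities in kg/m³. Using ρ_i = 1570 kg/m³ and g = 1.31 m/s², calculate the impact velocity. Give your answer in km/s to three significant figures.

v ≈ 10.8 km/s

Rearranging for v: v = [D / (0.0773 · 1570^0.377 · 433^0.81 · 1.31^-0.25)]^(1/0.39).
D = 5920 m.
1570^0.377 = 16.03
433^0.81 = 136.6
1.31^-0.25 = 0.9347
Denominator = 0.0773 × 16.03 × 136.6 × 0.9347 = 158.2
D / 158.2 = 5920 / 158.2 = 37.42
v = 37.42^(1/0.39) = 37.42^2.5641 = 10804 m/s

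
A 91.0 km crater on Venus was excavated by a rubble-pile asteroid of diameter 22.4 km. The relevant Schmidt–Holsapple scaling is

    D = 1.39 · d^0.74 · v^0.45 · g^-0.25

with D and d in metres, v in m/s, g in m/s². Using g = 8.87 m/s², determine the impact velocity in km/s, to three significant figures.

v ≈ 11.9 km/s

Rearranging for v: v = [D / (1.39 · 22400^0.74 · 8.87^-0.25)]^(1/0.45).
D = 91000 m.
22400^0.74 = 1656
8.87^-0.25 = 0.5795
Denominator = 1.39 × 1656 × 0.5795 = 1334
D / 1334 = 91000 / 1334 = 68.22
v = 68.22^(1/0.45) = 68.22^2.2222 = 11894 m/s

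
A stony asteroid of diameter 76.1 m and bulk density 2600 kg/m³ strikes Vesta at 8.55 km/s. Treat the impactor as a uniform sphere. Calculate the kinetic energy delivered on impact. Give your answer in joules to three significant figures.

v = 8550 m/s.
Mass m = (π/6) ρ d³ = (π/6) × 2600 × (76.1)³ = 6.000 × 10^8 kg
E = ½ m v² = 0.5 × 6.000 × 10^8 × (8550)² = 2.193 × 10^16 J

E ≈ 2.19 × 10^16 J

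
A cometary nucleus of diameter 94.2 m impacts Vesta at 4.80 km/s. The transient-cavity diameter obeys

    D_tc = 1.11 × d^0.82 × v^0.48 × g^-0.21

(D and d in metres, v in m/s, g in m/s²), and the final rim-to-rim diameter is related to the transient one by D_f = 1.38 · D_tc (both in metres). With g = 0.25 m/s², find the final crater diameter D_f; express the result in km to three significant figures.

D_f ≈ 4.98 km

v = 4800 m/s.
d^0.82 = 94.2^0.82 = 41.56
v^0.48 = 4800^0.48 = 58.48
g^-0.21 = 0.25^-0.21 = 1.338
D_tc = 1.11 × 41.56 × 58.48 × 1.338 = 3610 m
D_f = 1.38 × 3610 = 4982 m
     = 4.982 km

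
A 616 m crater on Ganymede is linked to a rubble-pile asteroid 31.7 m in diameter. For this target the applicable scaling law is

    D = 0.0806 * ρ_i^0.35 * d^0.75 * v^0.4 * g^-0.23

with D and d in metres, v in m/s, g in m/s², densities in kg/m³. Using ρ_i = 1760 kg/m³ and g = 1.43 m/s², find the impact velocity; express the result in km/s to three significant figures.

v ≈ 13.9 km/s

Rearranging for v: v = [D / (0.0806 · 1760^0.35 · 31.7^0.75 · 1.43^-0.23)]^(1/0.4).
1760^0.35 = 13.68
31.7^0.75 = 13.36
1.43^-0.23 = 0.9210
Denominator = 0.0806 × 13.68 × 13.36 × 0.9210 = 13.57
D / 13.57 = 616 / 13.57 = 45.39
v = 45.39^(1/0.4) = 45.39^2.5 = 13880 m/s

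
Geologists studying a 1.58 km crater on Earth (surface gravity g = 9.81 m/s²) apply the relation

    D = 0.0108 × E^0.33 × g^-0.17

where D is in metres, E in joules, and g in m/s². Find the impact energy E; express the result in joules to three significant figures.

Rearranging: E = [D / (0.0108 · g^-0.17)]^(1/0.33).
D = 1580 m.
g^-0.17 = 9.81^-0.17 = 0.6783
D / (0.0108 × 0.6783) = 1580 / (7.326 × 10^-3) = 2.157 × 10^5
E = (2.157 × 10^5)^3.0303 = 1.456 × 10^16 J

E ≈ 1.46 × 10^16 J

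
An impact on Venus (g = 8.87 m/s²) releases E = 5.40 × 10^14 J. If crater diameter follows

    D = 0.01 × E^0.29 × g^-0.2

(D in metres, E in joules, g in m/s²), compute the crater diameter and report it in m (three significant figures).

D ≈ 121 m

E^0.29 = (5.40 × 10^14)^0.29 = 1.872 × 10^4
g^-0.2 = 8.87^-0.2 = 0.6463
D = 0.01 × 1.872 × 10^4 × 0.6463 = 121.0 m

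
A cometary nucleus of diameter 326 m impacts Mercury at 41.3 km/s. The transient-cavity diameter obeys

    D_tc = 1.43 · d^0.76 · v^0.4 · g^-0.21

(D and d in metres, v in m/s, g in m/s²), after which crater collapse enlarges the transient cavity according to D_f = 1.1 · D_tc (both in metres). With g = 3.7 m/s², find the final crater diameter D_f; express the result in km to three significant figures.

v = 41300 m/s.
d^0.76 = 326^0.76 = 81.29
v^0.4 = 41300^0.4 = 70.21
g^-0.21 = 3.7^-0.21 = 0.7598
D_tc = 1.43 × 81.29 × 70.21 × 0.7598 = 6201 m
D_f = 1.1 × 6201 = 6821 m
     = 6.821 km

D_f ≈ 6.82 km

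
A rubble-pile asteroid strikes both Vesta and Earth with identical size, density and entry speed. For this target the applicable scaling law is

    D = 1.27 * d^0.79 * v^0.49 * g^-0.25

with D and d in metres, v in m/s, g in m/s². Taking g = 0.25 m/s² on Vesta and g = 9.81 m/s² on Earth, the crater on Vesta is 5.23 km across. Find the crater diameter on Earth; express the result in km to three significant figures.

All impactor-dependent factors cancel in the ratio, leaving D_Earth/D_Vesta = (g_Earth/g_Vesta)^-0.25.
(9.81/0.25)^-0.25 = 39.24^-0.25 = 0.3995
D_Earth = 0.3995 × 5.23 km = 2.09 km

D ≈ 2.09 km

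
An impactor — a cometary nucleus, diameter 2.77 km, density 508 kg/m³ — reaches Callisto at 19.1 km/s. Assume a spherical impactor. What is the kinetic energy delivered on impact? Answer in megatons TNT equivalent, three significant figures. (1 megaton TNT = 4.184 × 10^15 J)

d = 2770 m; v = 19100 m/s.
Mass m = (π/6) ρ d³ = (π/6) × 508 × (2770)³ = 5.653 × 10^12 kg
E = ½ m v² = 0.5 × 5.653 × 10^12 × (19100)² = 1.031 × 10^21 J
   = 1.031 × 10^21 / 4.184×10^15 = 2.464 × 10^5 Mt

E ≈ 2.46 × 10^5 Mt TNT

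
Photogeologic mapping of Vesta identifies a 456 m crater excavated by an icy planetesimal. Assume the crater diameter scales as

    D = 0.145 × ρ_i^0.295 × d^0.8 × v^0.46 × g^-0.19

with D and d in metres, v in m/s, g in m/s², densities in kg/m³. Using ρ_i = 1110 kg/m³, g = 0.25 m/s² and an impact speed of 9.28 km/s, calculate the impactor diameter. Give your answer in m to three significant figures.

d ≈ 6.68 m

Rearranging for d: d = [D / (0.145 · 1110^0.295 · 9280^0.46 · 0.25^-0.19)]^(1/0.8).
1110^0.295 = 7.914
9280^0.46 = 66.85
0.25^-0.19 = 1.301
Denominator = 0.145 × 7.914 × 66.85 × 1.301 = 99.80
D / 99.80 = 456 / 99.80 = 4.569
d = 4.569^(1/0.8) = 4.569^1.25 = 6.680 m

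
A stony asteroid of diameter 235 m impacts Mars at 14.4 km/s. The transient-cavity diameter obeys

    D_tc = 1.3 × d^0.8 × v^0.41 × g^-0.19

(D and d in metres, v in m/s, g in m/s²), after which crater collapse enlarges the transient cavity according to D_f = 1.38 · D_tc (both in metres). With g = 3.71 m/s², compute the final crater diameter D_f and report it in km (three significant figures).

D_f ≈ 5.59 km

v = 14400 m/s.
d^0.8 = 235^0.8 = 78.86
v^0.41 = 14400^0.41 = 50.69
g^-0.19 = 3.71^-0.19 = 0.7795
D_tc = 1.3 × 78.86 × 50.69 × 0.7795 = 4051 m
D_f = 1.38 × 4051 = 5590 m
     = 5.590 km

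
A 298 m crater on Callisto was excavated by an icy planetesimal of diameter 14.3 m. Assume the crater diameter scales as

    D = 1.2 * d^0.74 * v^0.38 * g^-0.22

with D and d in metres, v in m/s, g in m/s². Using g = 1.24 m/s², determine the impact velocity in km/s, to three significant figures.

v ≈ 12.8 km/s

Rearranging for v: v = [D / (1.2 · 14.3^0.74 · 1.24^-0.22)]^(1/0.38).
14.3^0.74 = 7.161
1.24^-0.22 = 0.9538
Denominator = 1.2 × 7.161 × 0.9538 = 8.196
D / 8.196 = 298 / 8.196 = 36.36
v = 36.36^(1/0.38) = 36.36^2.6316 = 12792 m/s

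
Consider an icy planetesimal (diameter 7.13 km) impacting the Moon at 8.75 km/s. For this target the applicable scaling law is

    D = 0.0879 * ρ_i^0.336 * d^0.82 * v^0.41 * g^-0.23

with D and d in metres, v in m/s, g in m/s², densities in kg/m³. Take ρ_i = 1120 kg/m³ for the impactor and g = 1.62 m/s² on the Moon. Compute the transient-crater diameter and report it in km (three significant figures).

In SI units: d = 7130 m, v = 8750 m/s.
ρ_i^0.336 = 1120^0.336 = 10.58
d^0.82 = 7130^0.82 = 1444
v^0.41 = 8750^0.41 = 41.33
g^-0.23 = 1.62^-0.23 = 0.8950
D = 0.0879 × 10.58 × 1444 × 41.33 × 0.8950 = 49674 m
   = 49.67 km

D ≈ 49.7 km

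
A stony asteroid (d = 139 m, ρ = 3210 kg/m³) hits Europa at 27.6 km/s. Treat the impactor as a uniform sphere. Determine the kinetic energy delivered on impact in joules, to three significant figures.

v = 27600 m/s.
Mass m = (π/6) ρ d³ = (π/6) × 3210 × (139)³ = 4.514 × 10^9 kg
E = ½ m v² = 0.5 × 4.514 × 10^9 × (27600)² = 1.719 × 10^18 J

E ≈ 1.72 × 10^18 J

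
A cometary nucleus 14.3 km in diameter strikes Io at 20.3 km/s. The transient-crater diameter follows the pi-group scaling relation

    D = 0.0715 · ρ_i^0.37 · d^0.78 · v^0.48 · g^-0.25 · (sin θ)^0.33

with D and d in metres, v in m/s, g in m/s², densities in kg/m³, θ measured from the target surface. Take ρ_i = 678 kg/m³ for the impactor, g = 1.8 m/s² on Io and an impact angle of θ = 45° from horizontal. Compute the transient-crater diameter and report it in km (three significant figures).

D ≈ 125 km

In SI units: d = 14300 m, v = 20300 m/s.
ρ_i^0.37 = 678^0.37 = 11.16
d^0.78 = 14300^0.78 = 1742
v^0.48 = 20300^0.48 = 116.8
g^-0.25 = 1.8^-0.25 = 0.8633
(sin 45°)^0.33 = 0.7071^0.33 = 0.8919
D = 0.0715 × 11.16 × 1742 × 116.8 × 0.8633 × 0.8919 = 1.250 × 10^5 m
   = 125.0 km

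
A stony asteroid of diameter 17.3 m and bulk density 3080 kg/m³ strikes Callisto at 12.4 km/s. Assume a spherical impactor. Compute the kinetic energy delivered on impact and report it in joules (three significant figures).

v = 12400 m/s.
Mass m = (π/6) ρ d³ = (π/6) × 3080 × (17.3)³ = 8.350 × 10^6 kg
E = ½ m v² = 0.5 × 8.350 × 10^6 × (12400)² = 6.419 × 10^14 J

E ≈ 6.42 × 10^14 J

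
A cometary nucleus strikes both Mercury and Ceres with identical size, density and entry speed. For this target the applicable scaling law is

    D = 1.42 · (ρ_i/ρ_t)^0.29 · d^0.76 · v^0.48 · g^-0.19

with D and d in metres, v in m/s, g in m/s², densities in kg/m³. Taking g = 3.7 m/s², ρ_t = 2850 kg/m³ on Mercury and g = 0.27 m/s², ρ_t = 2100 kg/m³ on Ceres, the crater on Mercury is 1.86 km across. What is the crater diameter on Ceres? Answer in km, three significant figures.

D ≈ 3.34 km

The impactor-only factors (d, v, ρ_i) cancel in the ratio, leaving D_Ceres/D_Mercury = (g_Ceres/g_Mercury)^-0.19 · (ρ_t,Mercury/ρ_t,Ceres)^0.29.
(0.27/3.7)^-0.19 = 0.07297^-0.19 = 1.644
(2850/2100)^0.29 = 1.357^0.29 = 1.093
Ratio = 1.644 × 1.093 = 1.797
D_Ceres = 1.797 × 1.86 km = 3.34 km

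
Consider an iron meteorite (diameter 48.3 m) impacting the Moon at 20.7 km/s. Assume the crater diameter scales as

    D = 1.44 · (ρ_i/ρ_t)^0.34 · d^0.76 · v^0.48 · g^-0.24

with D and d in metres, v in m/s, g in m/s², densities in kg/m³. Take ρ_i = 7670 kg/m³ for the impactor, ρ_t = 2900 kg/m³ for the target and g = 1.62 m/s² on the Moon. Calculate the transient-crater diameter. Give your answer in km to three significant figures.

D ≈ 4.01 km

In SI units: v = 20700 m/s.
(ρ_i/ρ_t)^0.34 = (7670/2900)^0.34 = 1.392
d^0.76 = 48.3^0.76 = 19.05
v^0.48 = 20700^0.48 = 117.9
g^-0.24 = 1.62^-0.24 = 0.8907
D = 1.44 × 1.392 × 19.05 × 117.9 × 0.8907 = 4010 m
   = 4.010 km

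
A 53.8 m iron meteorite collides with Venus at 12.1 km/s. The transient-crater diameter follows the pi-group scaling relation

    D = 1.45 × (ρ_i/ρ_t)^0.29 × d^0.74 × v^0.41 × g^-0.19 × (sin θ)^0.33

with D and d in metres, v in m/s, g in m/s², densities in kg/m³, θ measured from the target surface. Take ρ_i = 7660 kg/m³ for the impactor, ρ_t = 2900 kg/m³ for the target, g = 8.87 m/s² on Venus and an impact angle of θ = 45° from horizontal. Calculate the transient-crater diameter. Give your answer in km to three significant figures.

D ≈ 1.02 km

In SI units: v = 12100 m/s.
(ρ_i/ρ_t)^0.29 = (7660/2900)^0.29 = 1.325
d^0.74 = 53.8^0.74 = 19.09
v^0.41 = 12100^0.41 = 47.20
g^-0.19 = 8.87^-0.19 = 0.6605
(sin 45°)^0.33 = 0.7071^0.33 = 0.8919
D = 1.45 × 1.325 × 19.09 × 47.20 × 0.6605 × 0.8919 = 1020 m
   = 1.020 km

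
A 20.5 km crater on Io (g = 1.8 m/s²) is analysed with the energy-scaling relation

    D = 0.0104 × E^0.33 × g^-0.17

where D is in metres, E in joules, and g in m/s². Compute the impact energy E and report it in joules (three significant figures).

Rearranging: E = [D / (0.0104 · g^-0.17)]^(1/0.33).
D = 20500 m.
g^-0.17 = 1.8^-0.17 = 0.9049
D / (0.0104 × 0.9049) = 20500 / (9.411 × 10^-3) = 2.178 × 10^6
E = (2.178 × 10^6)^3.0303 = 1.608 × 10^19 J

E ≈ 1.61 × 10^19 J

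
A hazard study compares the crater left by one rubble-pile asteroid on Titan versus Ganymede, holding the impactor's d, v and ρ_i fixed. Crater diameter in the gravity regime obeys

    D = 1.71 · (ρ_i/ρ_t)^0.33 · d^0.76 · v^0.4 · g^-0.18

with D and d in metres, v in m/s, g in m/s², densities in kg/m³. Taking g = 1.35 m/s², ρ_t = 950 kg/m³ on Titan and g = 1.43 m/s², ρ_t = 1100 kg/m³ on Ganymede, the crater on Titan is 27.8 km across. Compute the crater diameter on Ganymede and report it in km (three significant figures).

D ≈ 26.2 km

The impactor-only factors (d, v, ρ_i) cancel in the ratio, leaving D_Ganymede/D_Titan = (g_Ganymede/g_Titan)^-0.18 · (ρ_t,Titan/ρ_t,Ganymede)^0.33.
(1.43/1.35)^-0.18 = 1.059^-0.18 = 0.9897
(950/1100)^0.33 = 0.8636^0.33 = 0.9528
Ratio = 0.9897 × 0.9528 = 0.9430
D_Ganymede = 0.9430 × 27.8 km = 26.2 km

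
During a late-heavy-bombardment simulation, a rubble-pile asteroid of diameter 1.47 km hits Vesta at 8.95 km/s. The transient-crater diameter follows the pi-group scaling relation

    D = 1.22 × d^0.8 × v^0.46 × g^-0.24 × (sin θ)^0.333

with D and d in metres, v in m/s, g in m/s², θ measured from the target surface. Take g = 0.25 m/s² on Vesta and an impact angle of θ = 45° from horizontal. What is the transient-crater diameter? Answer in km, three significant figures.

D ≈ 34.1 km

In SI units: d = 1470 m, v = 8950 m/s.
d^0.8 = 1470^0.8 = 341.9
v^0.46 = 8950^0.46 = 65.74
g^-0.24 = 0.25^-0.24 = 1.395
(sin 45°)^0.333 = 0.7071^0.333 = 0.8910
D = 1.22 × 341.9 × 65.74 × 1.395 × 0.8910 = 34083 m
   = 34.08 km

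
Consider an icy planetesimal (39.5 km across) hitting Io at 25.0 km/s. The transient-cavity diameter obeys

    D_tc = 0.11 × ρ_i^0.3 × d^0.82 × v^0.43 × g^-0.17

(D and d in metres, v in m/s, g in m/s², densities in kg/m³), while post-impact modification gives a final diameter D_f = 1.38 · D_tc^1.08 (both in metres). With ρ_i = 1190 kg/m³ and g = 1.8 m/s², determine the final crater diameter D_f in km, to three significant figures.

In SI: d = 39500 m, v = 25000 m/s.
ρ_i^0.3 = 1190^0.3 = 8.369
d^0.82 = 39500^0.82 = 5878
v^0.43 = 25000^0.43 = 77.82
g^-0.17 = 1.8^-0.17 = 0.9049
D_tc = 0.11 × 8.369 × 5878 × 77.82 × 0.9049 = 3.811 × 10^5 m
D_f = 1.38 × (3.811 × 10^5)^1.08 = 1.470 × 10^6 m
     = 1470 km

D_f ≈ 1470 km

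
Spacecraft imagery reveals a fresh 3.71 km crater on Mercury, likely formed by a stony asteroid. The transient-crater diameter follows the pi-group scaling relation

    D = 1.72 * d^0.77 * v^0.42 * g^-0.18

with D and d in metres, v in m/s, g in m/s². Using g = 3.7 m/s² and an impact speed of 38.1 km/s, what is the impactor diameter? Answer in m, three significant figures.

Rearranging for d: d = [D / (1.72 · 38100^0.42 · 3.7^-0.18)]^(1/0.77).
D = 3710 m.
38100^0.42 = 83.94
3.7^-0.18 = 0.7902
Denominator = 1.72 × 83.94 × 0.7902 = 114.1
D / 114.1 = 3710 / 114.1 = 32.52
d = 32.52^(1/0.77) = 32.52^1.2987 = 92.01 m

d ≈ 92.0 m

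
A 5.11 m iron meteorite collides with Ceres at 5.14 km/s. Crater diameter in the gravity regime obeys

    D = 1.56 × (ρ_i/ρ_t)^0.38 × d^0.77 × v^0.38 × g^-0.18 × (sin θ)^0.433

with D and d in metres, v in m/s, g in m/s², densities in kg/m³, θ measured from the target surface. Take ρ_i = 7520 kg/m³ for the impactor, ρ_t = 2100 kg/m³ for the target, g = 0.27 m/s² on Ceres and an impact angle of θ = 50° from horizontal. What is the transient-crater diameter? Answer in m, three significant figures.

D ≈ 258 m

In SI units: v = 5140 m/s.
(ρ_i/ρ_t)^0.38 = (7520/2100)^0.38 = 1.624
d^0.77 = 5.11^0.77 = 3.511
v^0.38 = 5140^0.38 = 25.71
g^-0.18 = 0.27^-0.18 = 1.266
(sin 50°)^0.433 = 0.7660^0.433 = 0.8910
D = 1.56 × 1.624 × 3.511 × 25.71 × 1.266 × 0.8910 = 258.0 m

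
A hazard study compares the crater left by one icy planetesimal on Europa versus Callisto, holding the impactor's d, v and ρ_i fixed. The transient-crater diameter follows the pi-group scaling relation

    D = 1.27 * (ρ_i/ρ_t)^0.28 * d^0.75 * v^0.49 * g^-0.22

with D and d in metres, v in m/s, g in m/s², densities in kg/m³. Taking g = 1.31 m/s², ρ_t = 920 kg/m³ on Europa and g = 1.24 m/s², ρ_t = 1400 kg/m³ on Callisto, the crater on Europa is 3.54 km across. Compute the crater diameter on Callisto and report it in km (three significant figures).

D ≈ 3.19 km

The impactor-only factors (d, v, ρ_i) cancel in the ratio, leaving D_Callisto/D_Europa = (g_Callisto/g_Europa)^-0.22 · (ρ_t,Europa/ρ_t,Callisto)^0.28.
(1.24/1.31)^-0.22 = 0.9466^-0.22 = 1.012
(920/1400)^0.28 = 0.6571^0.28 = 0.8891
Ratio = 1.012 × 0.8891 = 0.8998
D_Callisto = 0.8998 × 3.54 km = 3.19 km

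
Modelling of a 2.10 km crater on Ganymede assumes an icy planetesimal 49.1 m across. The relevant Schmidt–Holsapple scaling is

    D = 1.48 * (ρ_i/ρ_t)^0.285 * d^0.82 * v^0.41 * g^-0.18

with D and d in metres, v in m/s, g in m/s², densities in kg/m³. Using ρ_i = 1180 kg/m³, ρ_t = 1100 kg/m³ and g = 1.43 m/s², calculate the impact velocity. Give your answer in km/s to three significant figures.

Rearranging for v: v = [D / (1.48 · (1180/1100)^0.285 · 49.1^0.82 · 1.43^-0.18)]^(1/0.41).
D = 2100 m.
(1180/1100)^0.285 = 1.020
49.1^0.82 = 24.36
1.43^-0.18 = 0.9376
Denominator = 1.48 × 1.020 × 24.36 × 0.9376 = 34.48
D / 34.48 = 2100 / 34.48 = 60.90
v = 60.90^(1/0.41) = 60.90^2.439 = 22526 m/s

v ≈ 22.5 km/s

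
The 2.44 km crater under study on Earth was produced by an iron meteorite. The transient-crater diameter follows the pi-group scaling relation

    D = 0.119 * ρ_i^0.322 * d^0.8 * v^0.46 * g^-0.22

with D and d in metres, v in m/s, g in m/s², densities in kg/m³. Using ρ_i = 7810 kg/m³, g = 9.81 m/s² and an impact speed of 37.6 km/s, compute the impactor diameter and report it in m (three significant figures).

d ≈ 29.2 m

Rearranging for d: d = [D / (0.119 · 7810^0.322 · 37600^0.46 · 9.81^-0.22)]^(1/0.8).
D = 2440 m.
7810^0.322 = 17.92
37600^0.46 = 127.2
9.81^-0.22 = 0.6051
Denominator = 0.119 × 17.92 × 127.2 × 0.6051 = 164.1
D / 164.1 = 2440 / 164.1 = 14.87
d = 14.87^(1/0.8) = 14.87^1.25 = 29.20 m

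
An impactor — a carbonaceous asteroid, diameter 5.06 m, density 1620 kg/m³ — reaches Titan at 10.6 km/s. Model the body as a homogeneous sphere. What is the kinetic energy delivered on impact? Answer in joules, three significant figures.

v = 10600 m/s.
Mass m = (π/6) ρ d³ = (π/6) × 1620 × (5.06)³ = 1.099 × 10^5 kg
E = ½ m v² = 0.5 × 1.099 × 10^5 × (10600)² = 6.174 × 10^12 J

E ≈ 6.17 × 10^12 J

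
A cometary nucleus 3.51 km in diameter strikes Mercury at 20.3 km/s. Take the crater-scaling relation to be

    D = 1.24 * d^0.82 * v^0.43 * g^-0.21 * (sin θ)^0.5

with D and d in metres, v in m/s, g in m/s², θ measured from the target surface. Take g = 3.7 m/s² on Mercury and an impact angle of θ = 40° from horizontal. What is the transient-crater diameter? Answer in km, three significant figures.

D ≈ 43.4 km

In SI units: d = 3510 m, v = 20300 m/s.
d^0.82 = 3510^0.82 = 807.5
v^0.43 = 20300^0.43 = 71.16
g^-0.21 = 3.7^-0.21 = 0.7598
(sin 40°)^0.5 = 0.6428^0.5 = 0.8017
D = 1.24 × 807.5 × 71.16 × 0.7598 × 0.8017 = 43402 m
   = 43.40 km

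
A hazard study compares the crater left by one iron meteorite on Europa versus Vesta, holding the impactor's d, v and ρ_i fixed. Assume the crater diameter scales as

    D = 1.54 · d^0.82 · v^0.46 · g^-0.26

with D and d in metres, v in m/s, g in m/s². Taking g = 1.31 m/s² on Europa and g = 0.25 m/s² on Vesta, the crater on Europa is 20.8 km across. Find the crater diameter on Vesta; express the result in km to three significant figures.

All impactor-dependent factors cancel in the ratio, leaving D_Vesta/D_Europa = (g_Vesta/g_Europa)^-0.26.
(0.25/1.31)^-0.26 = 0.1908^-0.26 = 1.538
D_Vesta = 1.538 × 20.8 km = 32.0 km

D ≈ 32.0 km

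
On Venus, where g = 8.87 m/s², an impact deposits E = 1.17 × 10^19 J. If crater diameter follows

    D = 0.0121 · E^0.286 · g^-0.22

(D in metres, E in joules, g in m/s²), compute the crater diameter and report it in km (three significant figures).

E^0.286 = (1.17 × 10^19)^0.286 = 2.841 × 10^5
g^-0.22 = 8.87^-0.22 = 0.6187
D = 0.0121 × 2.841 × 10^5 × 0.6187 = 2127 m
   = 2.127 km

D ≈ 2.13 km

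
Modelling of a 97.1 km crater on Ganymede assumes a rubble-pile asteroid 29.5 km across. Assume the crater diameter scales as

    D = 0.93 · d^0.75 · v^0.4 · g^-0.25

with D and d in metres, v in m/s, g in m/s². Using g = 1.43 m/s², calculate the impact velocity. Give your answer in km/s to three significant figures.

Rearranging for v: v = [D / (0.93 · 29500^0.75 · 1.43^-0.25)]^(1/0.4).
D = 97100 m.
29500^0.75 = 2251
1.43^-0.25 = 0.9145
Denominator = 0.93 × 2251 × 0.9145 = 1914
D / 1914 = 97100 / 1914 = 50.73
v = 50.73^(1/0.4) = 50.73^2.5 = 18330 m/s

v ≈ 18.3 km/s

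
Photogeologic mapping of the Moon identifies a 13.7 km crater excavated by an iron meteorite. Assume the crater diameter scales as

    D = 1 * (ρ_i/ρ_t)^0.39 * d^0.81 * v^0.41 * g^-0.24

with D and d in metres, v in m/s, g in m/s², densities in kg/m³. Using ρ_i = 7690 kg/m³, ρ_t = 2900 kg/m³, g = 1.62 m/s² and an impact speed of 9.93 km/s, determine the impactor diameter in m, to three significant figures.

Rearranging for d: d = [D / (1 · (7690/2900)^0.39 · 9930^0.41 · 1.62^-0.24)]^(1/0.81).
D = 13700 m.
(7690/2900)^0.39 = 1.463
9930^0.41 = 43.53
1.62^-0.24 = 0.8907
Denominator = 1 × 1.463 × 43.53 × 0.8907 = 56.72
D / 56.72 = 13700 / 56.72 = 241.5
d = 241.5^(1/0.81) = 241.5^1.2346 = 874.9 m

d ≈ 875 m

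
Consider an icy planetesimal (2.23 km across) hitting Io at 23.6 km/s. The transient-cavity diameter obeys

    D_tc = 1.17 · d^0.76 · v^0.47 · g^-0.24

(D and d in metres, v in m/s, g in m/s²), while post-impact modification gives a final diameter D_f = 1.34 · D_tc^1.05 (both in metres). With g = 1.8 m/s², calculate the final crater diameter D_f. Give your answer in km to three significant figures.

In SI: d = 2230 m, v = 23600 m/s.
d^0.76 = 2230^0.76 = 350.5
v^0.47 = 23600^0.47 = 113.6
g^-0.24 = 1.8^-0.24 = 0.8684
D_tc = 1.17 × 350.5 × 113.6 × 0.8684 = 40450 m
D_f = 1.34 × (40450)^1.05 = 92123 m
     = 92.12 km

D_f ≈ 92.1 km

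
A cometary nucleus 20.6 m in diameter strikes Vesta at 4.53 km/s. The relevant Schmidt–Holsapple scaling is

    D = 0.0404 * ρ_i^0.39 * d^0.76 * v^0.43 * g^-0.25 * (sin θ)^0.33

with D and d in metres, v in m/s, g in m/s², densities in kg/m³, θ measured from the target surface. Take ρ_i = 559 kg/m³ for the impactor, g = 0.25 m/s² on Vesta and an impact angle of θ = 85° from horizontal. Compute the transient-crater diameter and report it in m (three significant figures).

D ≈ 250 m

In SI units: v = 4530 m/s.
ρ_i^0.39 = 559^0.39 = 11.79
d^0.76 = 20.6^0.76 = 9.966
v^0.43 = 4530^0.43 = 37.34
g^-0.25 = 0.25^-0.25 = 1.414
(sin 85°)^0.33 = 0.9962^0.33 = 0.9987
D = 0.0404 × 11.79 × 9.966 × 37.34 × 1.414 × 0.9987 = 250.3 m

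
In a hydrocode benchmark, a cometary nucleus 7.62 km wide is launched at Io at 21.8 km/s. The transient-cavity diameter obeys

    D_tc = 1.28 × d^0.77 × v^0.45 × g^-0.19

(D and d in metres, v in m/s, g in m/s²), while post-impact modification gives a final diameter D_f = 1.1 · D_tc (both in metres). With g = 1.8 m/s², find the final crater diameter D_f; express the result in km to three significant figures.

In SI: d = 7620 m, v = 21800 m/s.
d^0.77 = 7620^0.77 = 975.2
v^0.45 = 21800^0.45 = 89.60
g^-0.19 = 1.8^-0.19 = 0.8943
D_tc = 1.28 × 975.2 × 89.60 × 0.8943 = 1.000 × 10^5 m
D_f = 1.1 × 1.000 × 10^5 = 1.100 × 10^5 m
     = 110.0 km

D_f ≈ 110 km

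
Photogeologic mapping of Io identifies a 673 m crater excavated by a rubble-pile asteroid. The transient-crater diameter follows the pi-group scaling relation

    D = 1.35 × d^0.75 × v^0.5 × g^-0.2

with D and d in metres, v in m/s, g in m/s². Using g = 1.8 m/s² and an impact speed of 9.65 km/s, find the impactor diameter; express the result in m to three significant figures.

d ≈ 10.2 m

Rearranging for d: d = [D / (1.35 · 9650^0.5 · 1.8^-0.2)]^(1/0.75).
9650^0.5 = 98.23
1.8^-0.2 = 0.8891
Denominator = 1.35 × 98.23 × 0.8891 = 117.9
D / 117.9 = 673 / 117.9 = 5.708
d = 5.708^(1/0.75) = 5.708^1.3333 = 10.20 m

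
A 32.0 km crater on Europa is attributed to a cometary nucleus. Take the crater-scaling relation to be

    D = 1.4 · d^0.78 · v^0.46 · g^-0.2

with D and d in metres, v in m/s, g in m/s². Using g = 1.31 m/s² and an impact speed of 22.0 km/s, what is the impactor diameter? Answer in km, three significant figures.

Rearranging for d: d = [D / (1.4 · 22000^0.46 · 1.31^-0.2)]^(1/0.78).
D = 32000 m.
22000^0.46 = 99.43
1.31^-0.2 = 0.9474
Denominator = 1.4 × 99.43 × 0.9474 = 131.9
D / 131.9 = 32000 / 131.9 = 242.6
d = 242.6^(1/0.78) = 242.6^1.2821 = 1142 m

d ≈ 1.14 km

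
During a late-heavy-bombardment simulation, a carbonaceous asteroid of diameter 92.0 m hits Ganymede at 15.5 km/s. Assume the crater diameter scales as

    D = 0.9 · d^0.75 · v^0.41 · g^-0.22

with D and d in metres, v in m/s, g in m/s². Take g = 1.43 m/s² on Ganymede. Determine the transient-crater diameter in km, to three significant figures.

In SI units: v = 15500 m/s.
d^0.75 = 92^0.75 = 29.71
v^0.41 = 15500^0.41 = 52.24
g^-0.22 = 1.43^-0.22 = 0.9243
D = 0.9 × 29.71 × 52.24 × 0.9243 = 1291 m
   = 1.291 km

D ≈ 1.29 km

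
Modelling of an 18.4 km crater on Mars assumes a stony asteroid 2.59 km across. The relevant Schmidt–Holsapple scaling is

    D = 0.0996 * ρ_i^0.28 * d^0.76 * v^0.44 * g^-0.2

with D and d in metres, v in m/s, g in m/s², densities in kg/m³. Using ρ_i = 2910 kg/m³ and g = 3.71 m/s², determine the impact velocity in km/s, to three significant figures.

v ≈ 13.4 km/s

Rearranging for v: v = [D / (0.0996 · 2910^0.28 · 2590^0.76 · 3.71^-0.2)]^(1/0.44).
D = 18400 m.
2910^0.28 = 9.330
2590^0.76 = 392.7
3.71^-0.2 = 0.7694
Denominator = 0.0996 × 9.330 × 392.7 × 0.7694 = 280.8
D / 280.8 = 18400 / 280.8 = 65.53
v = 65.53^(1/0.44) = 65.53^2.2727 = 13435 m/s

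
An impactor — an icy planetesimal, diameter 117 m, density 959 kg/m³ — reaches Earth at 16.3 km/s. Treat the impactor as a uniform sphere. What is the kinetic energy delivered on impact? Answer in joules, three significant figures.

E ≈ 1.07 × 10^17 J

v = 16300 m/s.
Mass m = (π/6) ρ d³ = (π/6) × 959 × (117)³ = 8.042 × 10^8 kg
E = ½ m v² = 0.5 × 8.042 × 10^8 × (16300)² = 1.068 × 10^17 J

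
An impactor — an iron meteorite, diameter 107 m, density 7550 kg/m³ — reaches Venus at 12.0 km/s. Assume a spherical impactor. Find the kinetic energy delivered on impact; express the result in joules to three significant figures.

E ≈ 3.49 × 10^17 J

v = 12000 m/s.
Mass m = (π/6) ρ d³ = (π/6) × 7550 × (107)³ = 4.843 × 10^9 kg
E = ½ m v² = 0.5 × 4.843 × 10^9 × (12000)² = 3.487 × 10^17 J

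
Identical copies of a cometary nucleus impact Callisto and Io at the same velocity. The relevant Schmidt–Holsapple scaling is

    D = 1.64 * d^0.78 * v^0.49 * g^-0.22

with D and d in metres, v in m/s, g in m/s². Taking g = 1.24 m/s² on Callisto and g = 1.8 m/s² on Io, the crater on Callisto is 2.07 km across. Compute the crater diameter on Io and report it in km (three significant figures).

All impactor-dependent factors cancel in the ratio, leaving D_Io/D_Callisto = (g_Io/g_Callisto)^-0.22.
(1.8/1.24)^-0.22 = 1.452^-0.22 = 0.9212
D_Io = 0.9212 × 2.07 km = 1.91 km

D ≈ 1.91 km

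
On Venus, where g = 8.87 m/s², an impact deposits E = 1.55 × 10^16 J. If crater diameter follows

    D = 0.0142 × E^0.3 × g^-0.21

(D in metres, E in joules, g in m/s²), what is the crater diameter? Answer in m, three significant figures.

D ≈ 646 m

E^0.3 = (1.55 × 10^16)^0.3 = 7.196 × 10^4
g^-0.21 = 8.87^-0.21 = 0.6323
D = 0.0142 × 7.196 × 10^4 × 0.6323 = 646.1 m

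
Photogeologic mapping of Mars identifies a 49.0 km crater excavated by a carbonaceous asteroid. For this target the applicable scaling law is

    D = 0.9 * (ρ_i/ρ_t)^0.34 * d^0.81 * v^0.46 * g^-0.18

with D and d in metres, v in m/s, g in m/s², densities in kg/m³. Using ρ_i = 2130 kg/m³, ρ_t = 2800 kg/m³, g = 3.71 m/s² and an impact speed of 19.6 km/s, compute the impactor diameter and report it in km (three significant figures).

Rearranging for d: d = [D / (0.9 · (2130/2800)^0.34 · 19600^0.46 · 3.71^-0.18)]^(1/0.81).
D = 49000 m.
(2130/2800)^0.34 = 0.9112
19600^0.46 = 94.28
3.71^-0.18 = 0.7898
Denominator = 0.9 × 0.9112 × 94.28 × 0.7898 = 61.07
D / 61.07 = 49000 / 61.07 = 802.4
d = 802.4^(1/0.81) = 802.4^1.2346 = 3853 m

d ≈ 3.85 km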